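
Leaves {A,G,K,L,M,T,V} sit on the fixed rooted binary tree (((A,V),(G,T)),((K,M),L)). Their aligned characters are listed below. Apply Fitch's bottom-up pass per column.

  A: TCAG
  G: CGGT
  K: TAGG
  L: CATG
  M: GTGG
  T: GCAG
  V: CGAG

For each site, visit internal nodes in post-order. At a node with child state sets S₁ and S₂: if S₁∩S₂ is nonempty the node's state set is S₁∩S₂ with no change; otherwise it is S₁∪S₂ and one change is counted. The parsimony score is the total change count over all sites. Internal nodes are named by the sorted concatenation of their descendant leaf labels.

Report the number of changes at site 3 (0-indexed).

site 0, node AV: A={T} ∪ V={C} → {C,T} (+1)
site 0, node GT: G={C} ∪ T={G} → {C,G} (+1)
site 0, node AGTV: AV={C,T} ∩ GT={C,G} → {C} (+0)
site 0, node KM: K={T} ∪ M={G} → {G,T} (+1)
site 0, node KLM: KM={G,T} ∪ L={C} → {C,G,T} (+1)
site 0, node AGKLMTV: AGTV={C} ∩ KLM={C,G,T} → {C} (+0)
site 1, node AV: A={C} ∪ V={G} → {C,G} (+1)
site 1, node GT: G={G} ∪ T={C} → {C,G} (+1)
site 1, node AGTV: AV={C,G} ∩ GT={C,G} → {C,G} (+0)
site 1, node KM: K={A} ∪ M={T} → {A,T} (+1)
site 1, node KLM: KM={A,T} ∩ L={A} → {A} (+0)
site 1, node AGKLMTV: AGTV={C,G} ∪ KLM={A} → {A,C,G} (+1)
site 2, node AV: A={A} ∩ V={A} → {A} (+0)
site 2, node GT: G={G} ∪ T={A} → {A,G} (+1)
site 2, node AGTV: AV={A} ∩ GT={A,G} → {A} (+0)
site 2, node KM: K={G} ∩ M={G} → {G} (+0)
site 2, node KLM: KM={G} ∪ L={T} → {G,T} (+1)
site 2, node AGKLMTV: AGTV={A} ∪ KLM={G,T} → {A,G,T} (+1)
site 3, node AV: A={G} ∩ V={G} → {G} (+0)
site 3, node GT: G={T} ∪ T={G} → {G,T} (+1)
site 3, node AGTV: AV={G} ∩ GT={G,T} → {G} (+0)
site 3, node KM: K={G} ∩ M={G} → {G} (+0)
site 3, node KLM: KM={G} ∩ L={G} → {G} (+0)
site 3, node AGKLMTV: AGTV={G} ∩ KLM={G} → {G} (+0)
per-site changes: [4, 4, 3, 1]; total = 12

1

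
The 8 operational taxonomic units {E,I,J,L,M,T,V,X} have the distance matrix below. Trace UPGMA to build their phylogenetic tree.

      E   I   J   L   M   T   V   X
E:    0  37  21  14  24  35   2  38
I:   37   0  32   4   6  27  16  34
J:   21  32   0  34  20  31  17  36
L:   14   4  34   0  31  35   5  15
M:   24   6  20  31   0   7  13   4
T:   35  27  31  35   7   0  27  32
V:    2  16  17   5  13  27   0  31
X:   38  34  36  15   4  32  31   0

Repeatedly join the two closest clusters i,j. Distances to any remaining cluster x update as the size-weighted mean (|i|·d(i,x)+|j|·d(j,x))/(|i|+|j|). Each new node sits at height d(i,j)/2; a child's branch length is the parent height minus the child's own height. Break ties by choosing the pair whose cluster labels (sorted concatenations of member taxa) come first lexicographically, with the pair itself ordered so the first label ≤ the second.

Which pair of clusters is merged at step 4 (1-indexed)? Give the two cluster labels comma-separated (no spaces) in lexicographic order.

EV,IL

iteration 1: select E,V (d=2); attach at lengths (1, 1); label the merged cluster EV
  updated: d(EV,I)=53/2, d(EV,J)=19, d(EV,L)=19/2, d(EV,M)=37/2, d(EV,T)=31, d(EV,X)=69/2
iteration 2: select I,L (d=4); attach at lengths (2, 2); label the merged cluster IL
  updated: d(EV,IL)=18, d(IL,J)=33, d(IL,M)=37/2, d(IL,T)=31, d(IL,X)=49/2
iteration 3: select M,X (d=4); attach at lengths (2, 2); label the merged cluster MX
  updated: d(EV,MX)=53/2, d(IL,MX)=43/2, d(J,MX)=28, d(MX,T)=39/2
iteration 4: select EV,IL (d=18); attach at lengths (8, 7); label the merged cluster EILV
  updated: d(EILV,J)=26, d(EILV,MX)=24, d(EILV,T)=31
iteration 5: select MX,T (d=39/2); attach at lengths (31/4, 39/4); label the merged cluster MTX
  updated: d(EILV,MTX)=79/3, d(J,MTX)=29
iteration 6: select EILV,J (d=26); attach at lengths (4, 13); label the merged cluster EIJLV
  updated: d(EIJLV,MTX)=403/15
iteration 7: select EIJLV,MTX (d=403/15); attach at lengths (13/30, 221/60); label the merged cluster EIJLMTVX
final tree: ((((E:1,V:1):8,(I:2,L:2):7):4,J:13):13/30,((M:2,X:2):31/4,T:39/4):221/60)
total length: 3817/60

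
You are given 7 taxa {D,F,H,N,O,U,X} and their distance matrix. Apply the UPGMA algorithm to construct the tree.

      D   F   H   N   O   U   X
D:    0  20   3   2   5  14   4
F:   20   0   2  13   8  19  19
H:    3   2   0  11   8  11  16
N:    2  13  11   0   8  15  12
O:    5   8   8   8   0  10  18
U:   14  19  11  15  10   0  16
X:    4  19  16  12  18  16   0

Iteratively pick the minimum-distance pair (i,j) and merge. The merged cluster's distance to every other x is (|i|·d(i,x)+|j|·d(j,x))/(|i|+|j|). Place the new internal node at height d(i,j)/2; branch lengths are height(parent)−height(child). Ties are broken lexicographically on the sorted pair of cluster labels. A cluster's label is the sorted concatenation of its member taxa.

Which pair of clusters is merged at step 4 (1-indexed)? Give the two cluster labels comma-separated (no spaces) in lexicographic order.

DNO,FH

iteration 1: select D,N (d=2); attach at lengths (1, 1); label the merged cluster DN
  updated: d(DN,F)=33/2, d(DN,H)=7, d(DN,O)=13/2, d(DN,U)=29/2, d(DN,X)=8
iteration 2: select F,H (d=2); attach at lengths (1, 1); label the merged cluster FH
  updated: d(DN,FH)=47/4, d(FH,O)=8, d(FH,U)=15, d(FH,X)=35/2
iteration 3: select DN,O (d=13/2); attach at lengths (9/4, 13/4); label the merged cluster DNO
  updated: d(DNO,FH)=21/2, d(DNO,U)=13, d(DNO,X)=34/3
iteration 4: select DNO,FH (d=21/2); attach at lengths (2, 17/4); label the merged cluster DFHNO
  updated: d(DFHNO,U)=69/5, d(DFHNO,X)=69/5
iteration 5: select DFHNO,U (d=69/5); attach at lengths (33/20, 69/10); label the merged cluster DFHNOU
  updated: d(DFHNOU,X)=85/6
iteration 6: select DFHNOU,X (d=85/6); attach at lengths (11/60, 85/12); label the merged cluster DFHNOUX
final tree: (((((D:1,N:1):9/4,O:13/4):2,(F:1,H:1):17/4):33/20,U:69/10):11/60,X:85/12)
total length: 947/30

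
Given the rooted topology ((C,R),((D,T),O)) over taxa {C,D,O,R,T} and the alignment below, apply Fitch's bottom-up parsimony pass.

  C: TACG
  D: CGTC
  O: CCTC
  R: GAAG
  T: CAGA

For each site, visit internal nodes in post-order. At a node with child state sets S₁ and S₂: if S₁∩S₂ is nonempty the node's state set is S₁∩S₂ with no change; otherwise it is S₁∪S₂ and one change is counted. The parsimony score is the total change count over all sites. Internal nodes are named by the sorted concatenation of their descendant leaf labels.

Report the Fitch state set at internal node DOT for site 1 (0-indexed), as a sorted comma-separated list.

site 0, node CR: C={T} ∪ R={G} → {G,T} (+1)
site 0, node DT: D={C} ∩ T={C} → {C} (+0)
site 0, node DOT: DT={C} ∩ O={C} → {C} (+0)
site 0, node CDORT: CR={G,T} ∪ DOT={C} → {C,G,T} (+1)
site 1, node CR: C={A} ∩ R={A} → {A} (+0)
site 1, node DT: D={G} ∪ T={A} → {A,G} (+1)
site 1, node DOT: DT={A,G} ∪ O={C} → {A,C,G} (+1)
site 1, node CDORT: CR={A} ∩ DOT={A,C,G} → {A} (+0)
site 2, node CR: C={C} ∪ R={A} → {A,C} (+1)
site 2, node DT: D={T} ∪ T={G} → {G,T} (+1)
site 2, node DOT: DT={G,T} ∩ O={T} → {T} (+0)
site 2, node CDORT: CR={A,C} ∪ DOT={T} → {A,C,T} (+1)
site 3, node CR: C={G} ∩ R={G} → {G} (+0)
site 3, node DT: D={C} ∪ T={A} → {A,C} (+1)
site 3, node DOT: DT={A,C} ∩ O={C} → {C} (+0)
site 3, node CDORT: CR={G} ∪ DOT={C} → {C,G} (+1)
per-site changes: [2, 2, 3, 2]; total = 9

A,C,G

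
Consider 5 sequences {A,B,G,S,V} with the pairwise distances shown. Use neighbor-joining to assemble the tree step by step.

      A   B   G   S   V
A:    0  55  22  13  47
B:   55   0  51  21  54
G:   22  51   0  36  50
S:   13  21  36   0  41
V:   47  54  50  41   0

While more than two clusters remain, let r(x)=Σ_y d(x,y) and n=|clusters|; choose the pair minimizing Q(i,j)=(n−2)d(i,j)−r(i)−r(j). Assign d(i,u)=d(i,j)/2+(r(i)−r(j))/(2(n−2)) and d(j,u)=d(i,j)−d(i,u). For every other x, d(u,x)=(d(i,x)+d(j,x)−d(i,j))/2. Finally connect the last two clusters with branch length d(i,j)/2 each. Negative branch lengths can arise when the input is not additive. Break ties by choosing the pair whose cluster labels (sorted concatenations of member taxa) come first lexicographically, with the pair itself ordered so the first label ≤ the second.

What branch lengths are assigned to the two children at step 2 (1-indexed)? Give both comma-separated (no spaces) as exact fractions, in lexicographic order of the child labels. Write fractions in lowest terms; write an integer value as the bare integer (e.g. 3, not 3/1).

step 1: merge (A,G) at d=22, Q=-230; branch lengths A→22/3, G→44/3; new cluster AG
  updated: d(AG,B)=42, d(AG,S)=27/2, d(AG,V)=75/2
step 2: merge (AG,V) at d=75/2, Q=-301/2; branch lengths AG→71/8, V→229/8; new cluster AGV
  updated: d(AGV,B)=117/4, d(AGV,S)=17/2
step 3: merge (AGV,B) at d=117/4, Q=-235/4; branch lengths AGV→67/8, B→167/8; new cluster ABGV
  updated: d(ABGV,S)=1/8
step 4: merge (ABGV,S) at d=1/8; branch lengths ABGV→1/16, S→1/16; new cluster ABGSV
final tree: ((((A:22/3,G:44/3):71/8,V:229/8):67/8,B:167/8):1/16,S:1/16)
total length: 711/8

71/8,229/8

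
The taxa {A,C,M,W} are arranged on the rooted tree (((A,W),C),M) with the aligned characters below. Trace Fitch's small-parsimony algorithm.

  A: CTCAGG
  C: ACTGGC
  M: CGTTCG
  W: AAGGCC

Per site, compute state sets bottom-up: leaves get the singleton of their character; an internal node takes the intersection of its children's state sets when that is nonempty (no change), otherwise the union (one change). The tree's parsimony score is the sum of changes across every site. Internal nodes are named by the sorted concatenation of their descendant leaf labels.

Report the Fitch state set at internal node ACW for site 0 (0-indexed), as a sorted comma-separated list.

site 0, node AW: A={C} ∪ W={A} → {A,C} (+1)
site 0, node ACW: AW={A,C} ∩ C={A} → {A} (+0)
site 0, node ACMW: ACW={A} ∪ M={C} → {A,C} (+1)
site 1, node AW: A={T} ∪ W={A} → {A,T} (+1)
site 1, node ACW: AW={A,T} ∪ C={C} → {A,C,T} (+1)
site 1, node ACMW: ACW={A,C,T} ∪ M={G} → {A,C,G,T} (+1)
site 2, node AW: A={C} ∪ W={G} → {C,G} (+1)
site 2, node ACW: AW={C,G} ∪ C={T} → {C,G,T} (+1)
site 2, node ACMW: ACW={C,G,T} ∩ M={T} → {T} (+0)
site 3, node AW: A={A} ∪ W={G} → {A,G} (+1)
site 3, node ACW: AW={A,G} ∩ C={G} → {G} (+0)
site 3, node ACMW: ACW={G} ∪ M={T} → {G,T} (+1)
site 4, node AW: A={G} ∪ W={C} → {C,G} (+1)
site 4, node ACW: AW={C,G} ∩ C={G} → {G} (+0)
site 4, node ACMW: ACW={G} ∪ M={C} → {C,G} (+1)
site 5, node AW: A={G} ∪ W={C} → {C,G} (+1)
site 5, node ACW: AW={C,G} ∩ C={C} → {C} (+0)
site 5, node ACMW: ACW={C} ∪ M={G} → {C,G} (+1)
per-site changes: [2, 3, 2, 2, 2, 2]; total = 13

A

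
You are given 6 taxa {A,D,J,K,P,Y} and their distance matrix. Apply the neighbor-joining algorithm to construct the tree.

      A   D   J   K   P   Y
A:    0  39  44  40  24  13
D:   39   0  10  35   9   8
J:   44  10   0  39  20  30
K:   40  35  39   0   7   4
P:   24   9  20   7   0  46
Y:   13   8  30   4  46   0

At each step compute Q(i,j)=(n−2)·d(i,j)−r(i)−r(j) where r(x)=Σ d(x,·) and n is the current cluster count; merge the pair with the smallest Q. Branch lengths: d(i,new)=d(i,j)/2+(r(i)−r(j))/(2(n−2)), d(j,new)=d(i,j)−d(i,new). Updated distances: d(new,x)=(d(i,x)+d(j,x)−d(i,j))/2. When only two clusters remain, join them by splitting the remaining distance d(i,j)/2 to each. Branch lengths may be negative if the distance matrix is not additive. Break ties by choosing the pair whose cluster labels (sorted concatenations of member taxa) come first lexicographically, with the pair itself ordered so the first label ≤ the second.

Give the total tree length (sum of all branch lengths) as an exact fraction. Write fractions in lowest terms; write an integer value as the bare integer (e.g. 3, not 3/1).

1. join K+Y (d=4, Q=-210) ⇒ KY; edges |K|=5, |Y|=-1
  updated: d(A,KY)=49/2, d(D,KY)=39/2, d(J,KY)=65/2, d(KY,P)=49/2
2. join A+KY (d=49/2, Q=-159) ⇒ AKY; edges |A|=52/3, |KY|=43/6
  updated: d(AKY,D)=17, d(AKY,J)=26, d(AKY,P)=12
3. join AKY+P (d=12, Q=-72) ⇒ AKPY; edges |AKY|=19/2, |P|=5/2
  updated: d(AKPY,D)=7, d(AKPY,J)=17
4. join AKPY+D (d=7, Q=-34) ⇒ ADKPY; edges |AKPY|=7, |D|=0
  updated: d(ADKPY,J)=10
5. join ADKPY+J (d=10) ⇒ ADJKPY; edges |ADKPY|=5, |J|=5
final tree: ((((A:52/3,(K:5,Y:-1):43/6):19/2,P:5/2):7,D:0):5,J:5)
total length: 115/2

115/2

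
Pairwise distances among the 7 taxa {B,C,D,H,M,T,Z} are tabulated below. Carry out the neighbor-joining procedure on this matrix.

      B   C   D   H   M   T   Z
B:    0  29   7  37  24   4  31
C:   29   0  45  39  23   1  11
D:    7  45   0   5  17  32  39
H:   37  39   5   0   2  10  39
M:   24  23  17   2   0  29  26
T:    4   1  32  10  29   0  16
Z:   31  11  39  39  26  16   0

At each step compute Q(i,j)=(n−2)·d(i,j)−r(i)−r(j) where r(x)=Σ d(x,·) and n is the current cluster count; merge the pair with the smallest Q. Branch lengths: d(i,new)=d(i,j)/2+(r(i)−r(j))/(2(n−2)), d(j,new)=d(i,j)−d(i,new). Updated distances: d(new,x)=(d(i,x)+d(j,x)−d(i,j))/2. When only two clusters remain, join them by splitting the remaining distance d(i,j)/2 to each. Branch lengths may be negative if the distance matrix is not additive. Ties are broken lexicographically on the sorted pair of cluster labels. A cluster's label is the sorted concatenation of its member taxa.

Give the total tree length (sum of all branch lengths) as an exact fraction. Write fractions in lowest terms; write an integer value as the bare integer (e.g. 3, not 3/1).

iteration 1: select C,Z (d=11, Q=-255); attach at lengths (41/10, 69/10); label the merged cluster CZ
  updated: d(B,CZ)=49/2, d(CZ,D)=73/2, d(CZ,H)=67/2, d(CZ,M)=19, d(CZ,T)=3
iteration 2: select CZ,T (d=3, Q=-365/2); attach at lengths (101/16, -53/16); label the merged cluster CTZ
  updated: d(B,CTZ)=51/4, d(CTZ,D)=131/4, d(CTZ,H)=81/4, d(CTZ,M)=45/2
iteration 3: select B,CTZ (d=51/4, Q=-523/4); attach at lengths (41/8, 61/8); label the merged cluster BCTZ
  updated: d(BCTZ,D)=27/2, d(BCTZ,H)=89/4, d(BCTZ,M)=135/8
iteration 4: select BCTZ,D (d=27/2, Q=-489/8); attach at lengths (353/32, 79/32); label the merged cluster BCDTZ
  updated: d(BCDTZ,H)=55/8, d(BCDTZ,M)=163/16
iteration 5: select BCDTZ,H (d=55/8, Q=-305/16); attach at lengths (241/32, -21/32); label the merged cluster BCDHTZ
  updated: d(BCDHTZ,M)=85/32
iteration 6: select BCDHTZ,M (d=85/32); attach at lengths (85/64, 85/64); label the merged cluster BCDHMTZ
final tree: ((((B:41/8,((C:41/10,Z:69/10):101/16,T:-53/16):61/8):353/32,D:79/32):241/32,H:-21/32):85/64,M:85/64)
total length: 1593/32

1593/32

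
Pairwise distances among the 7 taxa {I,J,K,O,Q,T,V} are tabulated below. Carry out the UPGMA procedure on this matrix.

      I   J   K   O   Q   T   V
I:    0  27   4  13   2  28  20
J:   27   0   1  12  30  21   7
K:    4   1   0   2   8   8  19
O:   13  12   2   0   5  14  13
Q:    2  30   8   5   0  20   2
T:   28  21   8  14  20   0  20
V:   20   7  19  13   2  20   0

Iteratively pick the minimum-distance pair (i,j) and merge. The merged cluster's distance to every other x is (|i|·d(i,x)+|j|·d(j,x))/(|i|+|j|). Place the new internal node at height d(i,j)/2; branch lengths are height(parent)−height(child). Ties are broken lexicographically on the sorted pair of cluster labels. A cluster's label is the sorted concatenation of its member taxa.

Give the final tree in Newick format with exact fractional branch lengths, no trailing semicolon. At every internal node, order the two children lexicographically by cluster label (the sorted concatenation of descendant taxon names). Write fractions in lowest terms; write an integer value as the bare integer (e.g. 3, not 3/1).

((((I:1,Q:1):9/2,V:11/2):3/2,((J:1/2,K:1/2):3,O:7/2):7/2):9/4,T:37/4)

step 1: merge (J,K) at d=1; branch lengths J→1/2, K→1/2; new cluster JK
  updated: d(I,JK)=31/2, d(JK,O)=7, d(JK,Q)=19, d(JK,T)=29/2, d(JK,V)=13
step 2: merge (I,Q) at d=2; branch lengths I→1, Q→1; new cluster IQ
  updated: d(IQ,JK)=69/4, d(IQ,O)=9, d(IQ,T)=24, d(IQ,V)=11
step 3: merge (JK,O) at d=7; branch lengths JK→3, O→7/2; new cluster JKO
  updated: d(IQ,JKO)=29/2, d(JKO,T)=43/3, d(JKO,V)=13
step 4: merge (IQ,V) at d=11; branch lengths IQ→9/2, V→11/2; new cluster IQV
  updated: d(IQV,JKO)=14, d(IQV,T)=68/3
step 5: merge (IQV,JKO) at d=14; branch lengths IQV→3/2, JKO→7/2; new cluster IJKOQV
  updated: d(IJKOQV,T)=37/2
step 6: merge (IJKOQV,T) at d=37/2; branch lengths IJKOQV→9/4, T→37/4; new cluster IJKOQTV
final tree: ((((I:1,Q:1):9/2,V:11/2):3/2,((J:1/2,K:1/2):3,O:7/2):7/2):9/4,T:37/4)
total length: 36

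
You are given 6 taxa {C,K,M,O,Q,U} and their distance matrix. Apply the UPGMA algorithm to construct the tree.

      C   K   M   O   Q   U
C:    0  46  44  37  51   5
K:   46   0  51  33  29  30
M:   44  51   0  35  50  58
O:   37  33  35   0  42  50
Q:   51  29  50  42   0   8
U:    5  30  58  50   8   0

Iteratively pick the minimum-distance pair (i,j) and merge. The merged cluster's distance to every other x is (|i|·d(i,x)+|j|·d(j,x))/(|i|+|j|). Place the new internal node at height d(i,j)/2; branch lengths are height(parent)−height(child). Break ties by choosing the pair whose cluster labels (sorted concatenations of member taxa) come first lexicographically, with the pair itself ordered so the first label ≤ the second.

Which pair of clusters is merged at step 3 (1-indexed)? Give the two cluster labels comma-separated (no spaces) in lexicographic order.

step 1: merge (C,U) at d=5; branch lengths C→5/2, U→5/2; new cluster CU
  updated: d(CU,K)=38, d(CU,M)=51, d(CU,O)=87/2, d(CU,Q)=59/2
step 2: merge (K,Q) at d=29; branch lengths K→29/2, Q→29/2; new cluster KQ
  updated: d(CU,KQ)=135/4, d(KQ,M)=101/2, d(KQ,O)=75/2
step 3: merge (CU,KQ) at d=135/4; branch lengths CU→115/8, KQ→19/8; new cluster CKQU
  updated: d(CKQU,M)=203/4, d(CKQU,O)=81/2
step 4: merge (M,O) at d=35; branch lengths M→35/2, O→35/2; new cluster MO
  updated: d(CKQU,MO)=365/8
step 5: merge (CKQU,MO) at d=365/8; branch lengths CKQU→95/16, MO→85/16; new cluster CKMOQU
final tree: (((C:5/2,U:5/2):115/8,(K:29/2,Q:29/2):19/8):95/16,(M:35/2,O:35/2):85/16)
total length: 97

CU,KQ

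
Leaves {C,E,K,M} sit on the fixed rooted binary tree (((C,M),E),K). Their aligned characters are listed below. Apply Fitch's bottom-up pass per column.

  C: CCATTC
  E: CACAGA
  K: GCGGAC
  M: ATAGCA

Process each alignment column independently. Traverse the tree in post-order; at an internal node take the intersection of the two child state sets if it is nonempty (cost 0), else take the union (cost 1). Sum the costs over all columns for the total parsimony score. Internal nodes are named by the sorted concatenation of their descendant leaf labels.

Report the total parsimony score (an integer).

[col 0] CM: children C:{C}, M:{A} ∪→ {A,C}; cost 1
[col 0] CEM: children CM:{A,C}, E:{C} ∩→ {C}; cost 0
[col 0] CEKM: children CEM:{C}, K:{G} ∪→ {C,G}; cost 1
[col 1] CM: children C:{C}, M:{T} ∪→ {C,T}; cost 1
[col 1] CEM: children CM:{C,T}, E:{A} ∪→ {A,C,T}; cost 1
[col 1] CEKM: children CEM:{A,C,T}, K:{C} ∩→ {C}; cost 0
[col 2] CM: children C:{A}, M:{A} ∩→ {A}; cost 0
[col 2] CEM: children CM:{A}, E:{C} ∪→ {A,C}; cost 1
[col 2] CEKM: children CEM:{A,C}, K:{G} ∪→ {A,C,G}; cost 1
[col 3] CM: children C:{T}, M:{G} ∪→ {G,T}; cost 1
[col 3] CEM: children CM:{G,T}, E:{A} ∪→ {A,G,T}; cost 1
[col 3] CEKM: children CEM:{A,G,T}, K:{G} ∩→ {G}; cost 0
[col 4] CM: children C:{T}, M:{C} ∪→ {C,T}; cost 1
[col 4] CEM: children CM:{C,T}, E:{G} ∪→ {C,G,T}; cost 1
[col 4] CEKM: children CEM:{C,G,T}, K:{A} ∪→ {A,C,G,T}; cost 1
[col 5] CM: children C:{C}, M:{A} ∪→ {A,C}; cost 1
[col 5] CEM: children CM:{A,C}, E:{A} ∩→ {A}; cost 0
[col 5] CEKM: children CEM:{A}, K:{C} ∪→ {A,C}; cost 1
per-site changes: [2, 2, 2, 2, 3, 2]; total = 13

13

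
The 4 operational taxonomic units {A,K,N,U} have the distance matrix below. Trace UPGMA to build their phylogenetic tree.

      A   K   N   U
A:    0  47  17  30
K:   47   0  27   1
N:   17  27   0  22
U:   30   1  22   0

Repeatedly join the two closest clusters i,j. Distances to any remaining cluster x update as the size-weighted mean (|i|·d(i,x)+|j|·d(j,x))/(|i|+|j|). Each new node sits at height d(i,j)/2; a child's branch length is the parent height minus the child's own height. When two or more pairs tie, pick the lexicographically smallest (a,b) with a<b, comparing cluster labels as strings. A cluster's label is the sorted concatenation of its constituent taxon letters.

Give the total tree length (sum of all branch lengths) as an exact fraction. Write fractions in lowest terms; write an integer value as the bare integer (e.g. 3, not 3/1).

81/2

iteration 1: select K,U (d=1); attach at lengths (1/2, 1/2); label the merged cluster KU
  updated: d(A,KU)=77/2, d(KU,N)=49/2
iteration 2: select A,N (d=17); attach at lengths (17/2, 17/2); label the merged cluster AN
  updated: d(AN,KU)=63/2
iteration 3: select AN,KU (d=63/2); attach at lengths (29/4, 61/4); label the merged cluster AKNU
final tree: ((A:17/2,N:17/2):29/4,(K:1/2,U:1/2):61/4)
total length: 81/2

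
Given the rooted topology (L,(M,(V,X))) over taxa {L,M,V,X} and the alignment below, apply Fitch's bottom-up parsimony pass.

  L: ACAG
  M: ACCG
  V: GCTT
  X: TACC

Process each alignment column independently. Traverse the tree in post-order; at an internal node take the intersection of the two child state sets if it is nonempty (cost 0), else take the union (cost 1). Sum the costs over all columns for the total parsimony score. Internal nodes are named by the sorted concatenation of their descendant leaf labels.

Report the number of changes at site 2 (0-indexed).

site 0, node VX: V={G} ∪ X={T} → {G,T} (+1)
site 0, node MVX: M={A} ∪ VX={G,T} → {A,G,T} (+1)
site 0, node LMVX: L={A} ∩ MVX={A,G,T} → {A} (+0)
site 1, node VX: V={C} ∪ X={A} → {A,C} (+1)
site 1, node MVX: M={C} ∩ VX={A,C} → {C} (+0)
site 1, node LMVX: L={C} ∩ MVX={C} → {C} (+0)
site 2, node VX: V={T} ∪ X={C} → {C,T} (+1)
site 2, node MVX: M={C} ∩ VX={C,T} → {C} (+0)
site 2, node LMVX: L={A} ∪ MVX={C} → {A,C} (+1)
site 3, node VX: V={T} ∪ X={C} → {C,T} (+1)
site 3, node MVX: M={G} ∪ VX={C,T} → {C,G,T} (+1)
site 3, node LMVX: L={G} ∩ MVX={C,G,T} → {G} (+0)
per-site changes: [2, 1, 2, 2]; total = 7

2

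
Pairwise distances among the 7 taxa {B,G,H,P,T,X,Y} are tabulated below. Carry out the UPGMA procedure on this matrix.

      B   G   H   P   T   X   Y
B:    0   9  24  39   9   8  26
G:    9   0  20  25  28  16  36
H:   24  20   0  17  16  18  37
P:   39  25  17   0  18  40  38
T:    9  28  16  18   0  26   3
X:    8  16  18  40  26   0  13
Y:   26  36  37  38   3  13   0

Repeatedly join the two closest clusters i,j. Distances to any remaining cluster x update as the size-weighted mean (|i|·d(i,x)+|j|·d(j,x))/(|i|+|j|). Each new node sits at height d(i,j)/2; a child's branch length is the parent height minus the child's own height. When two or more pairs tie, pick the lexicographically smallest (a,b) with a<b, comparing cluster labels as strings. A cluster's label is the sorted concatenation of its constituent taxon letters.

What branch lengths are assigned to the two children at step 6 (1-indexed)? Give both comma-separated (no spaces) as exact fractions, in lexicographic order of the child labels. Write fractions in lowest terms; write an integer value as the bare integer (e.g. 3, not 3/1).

step 1: merge (T,Y) at d=3; branch lengths T→3/2, Y→3/2; new cluster TY
  updated: d(B,TY)=35/2, d(G,TY)=32, d(H,TY)=53/2, d(P,TY)=28, d(TY,X)=39/2
step 2: merge (B,X) at d=8; branch lengths B→4, X→4; new cluster BX
  updated: d(BX,G)=25/2, d(BX,H)=21, d(BX,P)=79/2, d(BX,TY)=37/2
step 3: merge (BX,G) at d=25/2; branch lengths BX→9/4, G→25/4; new cluster BGX
  updated: d(BGX,H)=62/3, d(BGX,P)=104/3, d(BGX,TY)=23
step 4: merge (H,P) at d=17; branch lengths H→17/2, P→17/2; new cluster HP
  updated: d(BGX,HP)=83/3, d(HP,TY)=109/4
step 5: merge (BGX,TY) at d=23; branch lengths BGX→21/4, TY→10; new cluster BGTXY
  updated: d(BGTXY,HP)=55/2
step 6: merge (BGTXY,HP) at d=55/2; branch lengths BGTXY→9/4, HP→21/4; new cluster BGHPTXY
final tree: ((((B:4,X:4):9/4,G:25/4):21/4,(T:3/2,Y:3/2):10):9/4,(H:17/2,P:17/2):21/4)
total length: 237/4

9/4,21/4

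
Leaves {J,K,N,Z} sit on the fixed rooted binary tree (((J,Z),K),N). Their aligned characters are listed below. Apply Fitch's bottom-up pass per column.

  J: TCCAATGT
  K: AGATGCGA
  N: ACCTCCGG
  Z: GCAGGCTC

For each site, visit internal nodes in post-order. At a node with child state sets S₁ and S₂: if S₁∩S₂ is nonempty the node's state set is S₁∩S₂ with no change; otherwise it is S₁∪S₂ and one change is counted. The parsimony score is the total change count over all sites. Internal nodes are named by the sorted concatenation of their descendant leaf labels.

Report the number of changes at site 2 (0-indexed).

site 0, node JZ: J={T} ∪ Z={G} → {G,T} (+1)
site 0, node JKZ: JZ={G,T} ∪ K={A} → {A,G,T} (+1)
site 0, node JKNZ: JKZ={A,G,T} ∩ N={A} → {A} (+0)
site 1, node JZ: J={C} ∩ Z={C} → {C} (+0)
site 1, node JKZ: JZ={C} ∪ K={G} → {C,G} (+1)
site 1, node JKNZ: JKZ={C,G} ∩ N={C} → {C} (+0)
site 2, node JZ: J={C} ∪ Z={A} → {A,C} (+1)
site 2, node JKZ: JZ={A,C} ∩ K={A} → {A} (+0)
site 2, node JKNZ: JKZ={A} ∪ N={C} → {A,C} (+1)
site 3, node JZ: J={A} ∪ Z={G} → {A,G} (+1)
site 3, node JKZ: JZ={A,G} ∪ K={T} → {A,G,T} (+1)
site 3, node JKNZ: JKZ={A,G,T} ∩ N={T} → {T} (+0)
site 4, node JZ: J={A} ∪ Z={G} → {A,G} (+1)
site 4, node JKZ: JZ={A,G} ∩ K={G} → {G} (+0)
site 4, node JKNZ: JKZ={G} ∪ N={C} → {C,G} (+1)
site 5, node JZ: J={T} ∪ Z={C} → {C,T} (+1)
site 5, node JKZ: JZ={C,T} ∩ K={C} → {C} (+0)
site 5, node JKNZ: JKZ={C} ∩ N={C} → {C} (+0)
site 6, node JZ: J={G} ∪ Z={T} → {G,T} (+1)
site 6, node JKZ: JZ={G,T} ∩ K={G} → {G} (+0)
site 6, node JKNZ: JKZ={G} ∩ N={G} → {G} (+0)
site 7, node JZ: J={T} ∪ Z={C} → {C,T} (+1)
site 7, node JKZ: JZ={C,T} ∪ K={A} → {A,C,T} (+1)
site 7, node JKNZ: JKZ={A,C,T} ∪ N={G} → {A,C,G,T} (+1)
per-site changes: [2, 1, 2, 2, 2, 1, 1, 3]; total = 14

2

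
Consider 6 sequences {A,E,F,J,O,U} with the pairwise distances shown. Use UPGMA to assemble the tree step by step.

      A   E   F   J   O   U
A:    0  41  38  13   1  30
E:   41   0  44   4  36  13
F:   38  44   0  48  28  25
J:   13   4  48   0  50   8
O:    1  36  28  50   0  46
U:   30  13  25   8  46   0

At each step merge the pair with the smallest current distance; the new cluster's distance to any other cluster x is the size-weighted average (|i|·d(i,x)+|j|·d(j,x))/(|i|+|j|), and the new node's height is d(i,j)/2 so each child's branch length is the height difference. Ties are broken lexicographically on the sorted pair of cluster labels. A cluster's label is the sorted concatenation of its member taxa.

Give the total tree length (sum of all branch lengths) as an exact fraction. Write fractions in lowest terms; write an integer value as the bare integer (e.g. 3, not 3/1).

245/4

step 1: merge (A,O) at d=1; branch lengths A→1/2, O→1/2; new cluster AO
  updated: d(AO,E)=77/2, d(AO,F)=33, d(AO,J)=63/2, d(AO,U)=38
step 2: merge (E,J) at d=4; branch lengths E→2, J→2; new cluster EJ
  updated: d(AO,EJ)=35, d(EJ,F)=46, d(EJ,U)=21/2
step 3: merge (EJ,U) at d=21/2; branch lengths EJ→13/4, U→21/4; new cluster EJU
  updated: d(AO,EJU)=36, d(EJU,F)=39
step 4: merge (AO,F) at d=33; branch lengths AO→16, F→33/2; new cluster AFO
  updated: d(AFO,EJU)=37
step 5: merge (AFO,EJU) at d=37; branch lengths AFO→2, EJU→53/4; new cluster AEFJOU
final tree: (((A:1/2,O:1/2):16,F:33/2):2,((E:2,J:2):13/4,U:21/4):53/4)
total length: 245/4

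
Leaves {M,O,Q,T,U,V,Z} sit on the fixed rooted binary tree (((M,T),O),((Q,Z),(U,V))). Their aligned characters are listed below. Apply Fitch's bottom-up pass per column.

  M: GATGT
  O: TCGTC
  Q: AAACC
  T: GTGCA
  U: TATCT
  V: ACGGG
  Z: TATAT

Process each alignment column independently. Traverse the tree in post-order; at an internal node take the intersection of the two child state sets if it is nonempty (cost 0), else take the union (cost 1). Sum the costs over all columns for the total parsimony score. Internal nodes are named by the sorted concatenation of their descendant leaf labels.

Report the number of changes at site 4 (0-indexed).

[col 0] MT: children M:{G}, T:{G} ∩→ {G}; cost 0
[col 0] MOT: children MT:{G}, O:{T} ∪→ {G,T}; cost 1
[col 0] QZ: children Q:{A}, Z:{T} ∪→ {A,T}; cost 1
[col 0] UV: children U:{T}, V:{A} ∪→ {A,T}; cost 1
[col 0] QUVZ: children QZ:{A,T}, UV:{A,T} ∩→ {A,T}; cost 0
[col 0] MOQTUVZ: children MOT:{G,T}, QUVZ:{A,T} ∩→ {T}; cost 0
[col 1] MT: children M:{A}, T:{T} ∪→ {A,T}; cost 1
[col 1] MOT: children MT:{A,T}, O:{C} ∪→ {A,C,T}; cost 1
[col 1] QZ: children Q:{A}, Z:{A} ∩→ {A}; cost 0
[col 1] UV: children U:{A}, V:{C} ∪→ {A,C}; cost 1
[col 1] QUVZ: children QZ:{A}, UV:{A,C} ∩→ {A}; cost 0
[col 1] MOQTUVZ: children MOT:{A,C,T}, QUVZ:{A} ∩→ {A}; cost 0
[col 2] MT: children M:{T}, T:{G} ∪→ {G,T}; cost 1
[col 2] MOT: children MT:{G,T}, O:{G} ∩→ {G}; cost 0
[col 2] QZ: children Q:{A}, Z:{T} ∪→ {A,T}; cost 1
[col 2] UV: children U:{T}, V:{G} ∪→ {G,T}; cost 1
[col 2] QUVZ: children QZ:{A,T}, UV:{G,T} ∩→ {T}; cost 0
[col 2] MOQTUVZ: children MOT:{G}, QUVZ:{T} ∪→ {G,T}; cost 1
[col 3] MT: children M:{G}, T:{C} ∪→ {C,G}; cost 1
[col 3] MOT: children MT:{C,G}, O:{T} ∪→ {C,G,T}; cost 1
[col 3] QZ: children Q:{C}, Z:{A} ∪→ {A,C}; cost 1
[col 3] UV: children U:{C}, V:{G} ∪→ {C,G}; cost 1
[col 3] QUVZ: children QZ:{A,C}, UV:{C,G} ∩→ {C}; cost 0
[col 3] MOQTUVZ: children MOT:{C,G,T}, QUVZ:{C} ∩→ {C}; cost 0
[col 4] MT: children M:{T}, T:{A} ∪→ {A,T}; cost 1
[col 4] MOT: children MT:{A,T}, O:{C} ∪→ {A,C,T}; cost 1
[col 4] QZ: children Q:{C}, Z:{T} ∪→ {C,T}; cost 1
[col 4] UV: children U:{T}, V:{G} ∪→ {G,T}; cost 1
[col 4] QUVZ: children QZ:{C,T}, UV:{G,T} ∩→ {T}; cost 0
[col 4] MOQTUVZ: children MOT:{A,C,T}, QUVZ:{T} ∩→ {T}; cost 0
per-site changes: [3, 3, 4, 4, 4]; total = 18

4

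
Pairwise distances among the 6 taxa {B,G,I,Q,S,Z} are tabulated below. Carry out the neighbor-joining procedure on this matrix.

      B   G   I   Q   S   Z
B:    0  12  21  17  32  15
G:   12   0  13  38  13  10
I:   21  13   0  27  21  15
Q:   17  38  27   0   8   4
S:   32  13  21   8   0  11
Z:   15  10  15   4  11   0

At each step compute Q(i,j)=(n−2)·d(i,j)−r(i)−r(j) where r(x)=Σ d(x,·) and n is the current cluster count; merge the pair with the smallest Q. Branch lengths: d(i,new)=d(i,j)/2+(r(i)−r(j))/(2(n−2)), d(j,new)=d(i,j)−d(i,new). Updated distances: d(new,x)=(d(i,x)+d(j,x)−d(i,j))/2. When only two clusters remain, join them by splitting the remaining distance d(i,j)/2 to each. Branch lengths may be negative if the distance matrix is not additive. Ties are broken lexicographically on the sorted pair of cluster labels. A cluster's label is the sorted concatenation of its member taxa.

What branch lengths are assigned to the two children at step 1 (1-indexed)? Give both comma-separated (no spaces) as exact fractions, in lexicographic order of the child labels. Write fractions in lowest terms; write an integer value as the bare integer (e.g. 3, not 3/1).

41/8,23/8

1. join Q+S (d=8, Q=-147) ⇒ QS; edges |Q|=41/8, |S|=23/8
  updated: d(B,QS)=41/2, d(G,QS)=43/2, d(I,QS)=20, d(QS,Z)=7/2
2. join QS+Z (d=7/2, Q=-197/2) ⇒ QSZ; edges |QS|=65/12, |Z|=-23/12
  updated: d(B,QSZ)=16, d(G,QSZ)=14, d(I,QSZ)=63/4
3. join B+G (d=12, Q=-64) ⇒ BG; edges |B|=17/2, |G|=7/2
  updated: d(BG,I)=11, d(BG,QSZ)=9
4. join BG+I (d=11, Q=-143/4) ⇒ BGI; edges |BG|=17/8, |I|=71/8
  updated: d(BGI,QSZ)=55/8
5. join BGI+QSZ (d=55/8) ⇒ BGIQSZ; edges |BGI|=55/16, |QSZ|=55/16
final tree: (((B:17/2,G:7/2):17/8,I:71/8):55/16,((Q:41/8,S:23/8):65/12,Z:-23/12):55/16)
total length: 331/8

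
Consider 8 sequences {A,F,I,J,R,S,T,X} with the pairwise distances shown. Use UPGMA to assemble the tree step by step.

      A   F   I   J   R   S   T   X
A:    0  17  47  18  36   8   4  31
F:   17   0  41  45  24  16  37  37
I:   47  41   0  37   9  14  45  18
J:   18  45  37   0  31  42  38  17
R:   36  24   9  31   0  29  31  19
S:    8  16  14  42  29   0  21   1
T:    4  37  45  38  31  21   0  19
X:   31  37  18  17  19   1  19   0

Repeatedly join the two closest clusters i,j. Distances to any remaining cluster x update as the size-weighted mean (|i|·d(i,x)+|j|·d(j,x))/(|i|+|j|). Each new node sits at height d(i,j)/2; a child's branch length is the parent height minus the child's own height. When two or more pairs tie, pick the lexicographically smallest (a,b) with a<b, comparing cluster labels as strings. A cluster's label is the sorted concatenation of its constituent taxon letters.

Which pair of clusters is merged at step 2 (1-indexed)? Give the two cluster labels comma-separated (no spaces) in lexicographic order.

A,T

step 1: merge (S,X) at d=1; branch lengths S→1/2, X→1/2; new cluster SX
  updated: d(A,SX)=39/2, d(F,SX)=53/2, d(I,SX)=16, d(J,SX)=59/2, d(R,SX)=24, d(SX,T)=20
step 2: merge (A,T) at d=4; branch lengths A→2, T→2; new cluster AT
  updated: d(AT,F)=27, d(AT,I)=46, d(AT,J)=28, d(AT,R)=67/2, d(AT,SX)=79/4
step 3: merge (I,R) at d=9; branch lengths I→9/2, R→9/2; new cluster IR
  updated: d(AT,IR)=159/4, d(F,IR)=65/2, d(IR,J)=34, d(IR,SX)=20
step 4: merge (AT,SX) at d=79/4; branch lengths AT→63/8, SX→75/8; new cluster ASTX
  updated: d(ASTX,F)=107/4, d(ASTX,IR)=239/8, d(ASTX,J)=115/4
step 5: merge (ASTX,F) at d=107/4; branch lengths ASTX→7/2, F→107/8; new cluster AFSTX
  updated: d(AFSTX,IR)=152/5, d(AFSTX,J)=32
step 6: merge (AFSTX,IR) at d=152/5; branch lengths AFSTX→73/40, IR→107/10; new cluster AFIRSTX
  updated: d(AFIRSTX,J)=228/7
step 7: merge (AFIRSTX,J) at d=228/7; branch lengths AFIRSTX→38/35, J→114/7; new cluster AFIJRSTX
final tree: (((((A:2,T:2):63/8,(S:1/2,X:1/2):75/8):7/2,F:107/8):73/40,(I:9/2,R:9/2):107/10):38/35,J:114/7)
total length: 10923/140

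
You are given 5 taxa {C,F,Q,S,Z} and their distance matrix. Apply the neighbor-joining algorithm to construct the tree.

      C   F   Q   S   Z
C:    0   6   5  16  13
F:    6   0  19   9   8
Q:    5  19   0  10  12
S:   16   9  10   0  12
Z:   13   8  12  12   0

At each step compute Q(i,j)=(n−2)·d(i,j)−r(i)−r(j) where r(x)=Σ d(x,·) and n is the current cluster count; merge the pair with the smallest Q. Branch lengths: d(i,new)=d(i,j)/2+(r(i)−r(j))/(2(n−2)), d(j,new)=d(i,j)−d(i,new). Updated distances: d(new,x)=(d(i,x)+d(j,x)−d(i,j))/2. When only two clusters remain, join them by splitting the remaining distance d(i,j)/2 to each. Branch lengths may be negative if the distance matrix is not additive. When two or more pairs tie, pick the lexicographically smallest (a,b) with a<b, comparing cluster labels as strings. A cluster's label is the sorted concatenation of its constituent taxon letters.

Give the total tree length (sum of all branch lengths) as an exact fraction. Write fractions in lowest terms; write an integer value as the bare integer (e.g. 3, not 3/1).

49/2

1. join C+Q (d=5, Q=-71) ⇒ CQ; edges |C|=3/2, |Q|=7/2
  updated: d(CQ,F)=10, d(CQ,S)=21/2, d(CQ,Z)=10
2. join CQ+S (d=21/2, Q=-41) ⇒ CQS; edges |CQ|=5, |S|=11/2
  updated: d(CQS,F)=17/4, d(CQS,Z)=23/4
3. join CQS+F (d=17/4, Q=-18) ⇒ CFQS; edges |CQS|=1, |F|=13/4
  updated: d(CFQS,Z)=19/4
4. join CFQS+Z (d=19/4) ⇒ CFQSZ; edges |CFQS|=19/8, |Z|=19/8
final tree: ((((C:3/2,Q:7/2):5,S:11/2):1,F:13/4):19/8,Z:19/8)
total length: 49/2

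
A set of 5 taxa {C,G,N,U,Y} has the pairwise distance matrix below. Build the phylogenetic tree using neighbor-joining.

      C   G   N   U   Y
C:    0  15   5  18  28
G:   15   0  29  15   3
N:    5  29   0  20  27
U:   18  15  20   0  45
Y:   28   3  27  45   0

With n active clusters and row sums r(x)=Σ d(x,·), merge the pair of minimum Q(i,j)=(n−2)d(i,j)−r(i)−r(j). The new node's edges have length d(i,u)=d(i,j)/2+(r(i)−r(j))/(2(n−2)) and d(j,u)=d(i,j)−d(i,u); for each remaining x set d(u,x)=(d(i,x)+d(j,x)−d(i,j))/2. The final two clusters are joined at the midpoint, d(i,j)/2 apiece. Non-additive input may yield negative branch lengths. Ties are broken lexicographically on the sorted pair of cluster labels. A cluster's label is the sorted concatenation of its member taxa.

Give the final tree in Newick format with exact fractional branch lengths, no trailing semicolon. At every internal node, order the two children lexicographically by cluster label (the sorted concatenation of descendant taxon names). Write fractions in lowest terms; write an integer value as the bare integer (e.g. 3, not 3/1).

(((C:3/8,N:37/8):35/8,(G:-16/3,Y:25/3):131/8):97/16,U:97/16)

iteration 1: select G,Y (d=3, Q=-156); attach at lengths (-16/3, 25/3); label the merged cluster GY
  updated: d(C,GY)=20, d(GY,N)=53/2, d(GY,U)=57/2
iteration 2: select C,N (d=5, Q=-169/2); attach at lengths (3/8, 37/8); label the merged cluster CN
  updated: d(CN,GY)=83/4, d(CN,U)=33/2
iteration 3: select CN,GY (d=83/4, Q=-263/4); attach at lengths (35/8, 131/8); label the merged cluster CGNY
  updated: d(CGNY,U)=97/8
iteration 4: select CGNY,U (d=97/8); attach at lengths (97/16, 97/16); label the merged cluster CGNUY
final tree: (((C:3/8,N:37/8):35/8,(G:-16/3,Y:25/3):131/8):97/16,U:97/16)
total length: 327/8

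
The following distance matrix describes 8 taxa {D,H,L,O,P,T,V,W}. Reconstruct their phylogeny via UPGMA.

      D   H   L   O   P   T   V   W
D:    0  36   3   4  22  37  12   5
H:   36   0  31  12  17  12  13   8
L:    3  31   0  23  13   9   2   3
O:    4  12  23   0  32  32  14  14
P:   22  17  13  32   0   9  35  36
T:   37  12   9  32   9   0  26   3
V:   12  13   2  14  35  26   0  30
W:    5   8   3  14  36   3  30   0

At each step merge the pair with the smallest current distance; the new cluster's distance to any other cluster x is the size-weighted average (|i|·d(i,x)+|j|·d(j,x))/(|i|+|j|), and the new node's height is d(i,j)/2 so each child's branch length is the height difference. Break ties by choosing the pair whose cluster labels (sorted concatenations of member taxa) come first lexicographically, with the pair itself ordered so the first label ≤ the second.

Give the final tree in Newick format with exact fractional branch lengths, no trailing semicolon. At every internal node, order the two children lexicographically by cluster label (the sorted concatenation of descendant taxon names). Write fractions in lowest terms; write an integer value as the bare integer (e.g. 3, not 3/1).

iteration 1: select L,V (d=2); attach at lengths (1, 1); label the merged cluster LV
  updated: d(D,LV)=15/2, d(H,LV)=22, d(LV,O)=37/2, d(LV,P)=24, d(LV,T)=35/2, d(LV,W)=33/2
iteration 2: select T,W (d=3); attach at lengths (3/2, 3/2); label the merged cluster TW
  updated: d(D,TW)=21, d(H,TW)=10, d(LV,TW)=17, d(O,TW)=23, d(P,TW)=45/2
iteration 3: select D,O (d=4); attach at lengths (2, 2); label the merged cluster DO
  updated: d(DO,H)=24, d(DO,LV)=13, d(DO,P)=27, d(DO,TW)=22
iteration 4: select H,TW (d=10); attach at lengths (5, 7/2); label the merged cluster HTW
  updated: d(DO,HTW)=68/3, d(HTW,LV)=56/3, d(HTW,P)=62/3
iteration 5: select DO,LV (d=13); attach at lengths (9/2, 11/2); label the merged cluster DLOV
  updated: d(DLOV,HTW)=62/3, d(DLOV,P)=51/2
iteration 6: select DLOV,HTW (d=62/3); attach at lengths (23/6, 16/3); label the merged cluster DHLOTVW
  updated: d(DHLOTVW,P)=164/7
iteration 7: select DHLOTVW,P (d=164/7); attach at lengths (29/21, 82/7); label the merged cluster DHLOPTVW
final tree: ((((D:2,O:2):9/2,(L:1,V:1):11/2):23/6,(H:5,(T:3/2,W:3/2):7/2):16/3):29/21,P:82/7)
total length: 1045/21

((((D:2,O:2):9/2,(L:1,V:1):11/2):23/6,(H:5,(T:3/2,W:3/2):7/2):16/3):29/21,P:82/7)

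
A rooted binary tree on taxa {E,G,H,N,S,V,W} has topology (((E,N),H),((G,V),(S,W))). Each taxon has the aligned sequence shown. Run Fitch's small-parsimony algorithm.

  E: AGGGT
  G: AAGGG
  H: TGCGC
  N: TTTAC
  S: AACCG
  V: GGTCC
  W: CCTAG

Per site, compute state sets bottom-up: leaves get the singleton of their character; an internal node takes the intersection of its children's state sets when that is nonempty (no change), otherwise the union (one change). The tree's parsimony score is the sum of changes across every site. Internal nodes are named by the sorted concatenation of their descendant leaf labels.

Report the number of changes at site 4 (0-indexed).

site 0, node EN: E={A} ∪ N={T} → {A,T} (+1)
site 0, node EHN: EN={A,T} ∩ H={T} → {T} (+0)
site 0, node GV: G={A} ∪ V={G} → {A,G} (+1)
site 0, node SW: S={A} ∪ W={C} → {A,C} (+1)
site 0, node GSVW: GV={A,G} ∩ SW={A,C} → {A} (+0)
site 0, node EGHNSVW: EHN={T} ∪ GSVW={A} → {A,T} (+1)
site 1, node EN: E={G} ∪ N={T} → {G,T} (+1)
site 1, node EHN: EN={G,T} ∩ H={G} → {G} (+0)
site 1, node GV: G={A} ∪ V={G} → {A,G} (+1)
site 1, node SW: S={A} ∪ W={C} → {A,C} (+1)
site 1, node GSVW: GV={A,G} ∩ SW={A,C} → {A} (+0)
site 1, node EGHNSVW: EHN={G} ∪ GSVW={A} → {A,G} (+1)
site 2, node EN: E={G} ∪ N={T} → {G,T} (+1)
site 2, node EHN: EN={G,T} ∪ H={C} → {C,G,T} (+1)
site 2, node GV: G={G} ∪ V={T} → {G,T} (+1)
site 2, node SW: S={C} ∪ W={T} → {C,T} (+1)
site 2, node GSVW: GV={G,T} ∩ SW={C,T} → {T} (+0)
site 2, node EGHNSVW: EHN={C,G,T} ∩ GSVW={T} → {T} (+0)
site 3, node EN: E={G} ∪ N={A} → {A,G} (+1)
site 3, node EHN: EN={A,G} ∩ H={G} → {G} (+0)
site 3, node GV: G={G} ∪ V={C} → {C,G} (+1)
site 3, node SW: S={C} ∪ W={A} → {A,C} (+1)
site 3, node GSVW: GV={C,G} ∩ SW={A,C} → {C} (+0)
site 3, node EGHNSVW: EHN={G} ∪ GSVW={C} → {C,G} (+1)
site 4, node EN: E={T} ∪ N={C} → {C,T} (+1)
site 4, node EHN: EN={C,T} ∩ H={C} → {C} (+0)
site 4, node GV: G={G} ∪ V={C} → {C,G} (+1)
site 4, node SW: S={G} ∩ W={G} → {G} (+0)
site 4, node GSVW: GV={C,G} ∩ SW={G} → {G} (+0)
site 4, node EGHNSVW: EHN={C} ∪ GSVW={G} → {C,G} (+1)
per-site changes: [4, 4, 4, 4, 3]; total = 19

3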